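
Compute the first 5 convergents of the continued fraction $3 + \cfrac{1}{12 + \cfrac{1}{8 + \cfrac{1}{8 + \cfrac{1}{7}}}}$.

Using the convergent recurrence p_i = a_i*p_{i-1} + p_{i-2}, q_i = a_i*q_{i-1} + q_{i-2} with p_{-2}=0, p_{-1}=1, q_{-2}=1, q_{-1}=0:
  i=0: a_0=3, p_0 = 3*1 + 0 = 3, q_0 = 3*0 + 1 = 1.
  i=1: a_1=12, p_1 = 12*3 + 1 = 37, q_1 = 12*1 + 0 = 12.
  i=2: a_2=8, p_2 = 8*37 + 3 = 299, q_2 = 8*12 + 1 = 97.
  i=3: a_3=8, p_3 = 8*299 + 37 = 2429, q_3 = 8*97 + 12 = 788.
  i=4: a_4=7, p_4 = 7*2429 + 299 = 17302, q_4 = 7*788 + 97 = 5613.

3/1, 37/12, 299/97, 2429/788, 17302/5613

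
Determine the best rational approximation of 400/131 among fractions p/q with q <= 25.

58/19

Expand x = 400/131 as a continued fraction with the Euclidean algorithm:
  400 = 3*131 + 7, so a_0 = 3.
  131 = 18*7 + 5, so a_1 = 18.
  7 = 1*5 + 2, so a_2 = 1.
  5 = 2*2 + 1, so a_3 = 2.
  2 = 2*1 + 0, so a_4 = 2.
so x = [3; 18, 1, 2, 2].
Convergents (p_i = a_i*p_{i-1} + p_{i-2}, q_i = a_i*q_{i-1} + q_{i-2} with p_{-2}=0, p_{-1}=1, q_{-2}=1, q_{-1}=0), until the denominator exceeds 25:
  i=0: a_0=3, p_0 = 3*1 + 0 = 3, q_0 = 3*0 + 1 = 1.
  i=1: a_1=18, p_1 = 18*3 + 1 = 55, q_1 = 18*1 + 0 = 18.
  i=2: a_2=1, p_2 = 1*55 + 3 = 58, q_2 = 1*18 + 1 = 19.
  i=3: a_3=2, p_3 = 2*58 + 55 = 171, q_3 = 2*19 + 18 = 56.
q_3 = 56 > 25, so the last convergent with denominator <= 25 is p_2/q_2 = 58/19.
The closest fraction with denominator <= 25 is either p_2/q_2 or the intermediate fraction (k*p_2 + p_1)/(k*q_2 + q_1) with the largest k >= 1 whose denominator stays <= 25; these approach x as k grows, and every other convergent or intermediate fraction in range is farther away.
Largest k: floor((25 - q_1)/q_2) = floor((25 - 18)/19) = 0.
Since k = 0, no intermediate fraction beyond p_2/q_2 has denominator <= 25, so the convergent 58/19 is the closest (its error is |400*19 - 58*131|/(131*19) = 2/2489).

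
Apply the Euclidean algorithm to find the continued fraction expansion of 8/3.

Run the Euclidean algorithm on 8 and 3; the successive quotients are the partial quotients a_0, a_1, ... (each step inverts the fractional part left over by the previous one):
  8 = 2*3 + 2, so a_0 = 2.
  3 = 1*2 + 1, so a_1 = 1.
  2 = 2*1 + 0, so a_2 = 2.
The remainder reaches 0 after 3 divisions, so the expansion has 3 partial quotients, read off in order.

[2; 1, 2]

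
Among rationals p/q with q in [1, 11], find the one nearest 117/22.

16/3

Expand x = 117/22 as a continued fraction with the Euclidean algorithm:
  117 = 5*22 + 7, so a_0 = 5.
  22 = 3*7 + 1, so a_1 = 3.
  7 = 7*1 + 0, so a_2 = 7.
so x = [5; 3, 7].
Convergents (p_i = a_i*p_{i-1} + p_{i-2}, q_i = a_i*q_{i-1} + q_{i-2} with p_{-2}=0, p_{-1}=1, q_{-2}=1, q_{-1}=0), until the denominator exceeds 11:
  i=0: a_0=5, p_0 = 5*1 + 0 = 5, q_0 = 5*0 + 1 = 1.
  i=1: a_1=3, p_1 = 3*5 + 1 = 16, q_1 = 3*1 + 0 = 3.
  i=2: a_2=7, p_2 = 7*16 + 5 = 117, q_2 = 7*3 + 1 = 22.
q_2 = 22 > 11, so the last convergent with denominator <= 11 is p_1/q_1 = 16/3.
The closest fraction with denominator <= 11 is either p_1/q_1 or the intermediate fraction (k*p_1 + p_0)/(k*q_1 + q_0) with the largest k >= 1 whose denominator stays <= 11; these approach x as k grows, and every other convergent or intermediate fraction in range is farther away.
Largest k: floor((11 - q_0)/q_1) = floor((11 - 1)/3) = 3.
That gives (3*16 + 5)/(3*3 + 1) = 53/10.
Compare the errors: |x - 16/3| = |117*3 - 16*22|/(22*3) = 1/66, and |x - 53/10| = |117*10 - 53*22|/(22*10) = 4/220.
Cross-multiplying, 1*220 = 220 < 264 = 4*66, so 1/66 is smaller: the convergent 16/3 is closer to x than 53/10.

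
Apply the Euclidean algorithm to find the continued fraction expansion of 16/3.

[5; 3]

Run the Euclidean algorithm on 16 and 3; the successive quotients are the partial quotients a_0, a_1, ... (each step inverts the fractional part left over by the previous one):
  16 = 5*3 + 1, so a_0 = 5.
  3 = 3*1 + 0, so a_1 = 3.
The remainder reaches 0 after 2 divisions, so the expansion has 2 partial quotients, read off in order.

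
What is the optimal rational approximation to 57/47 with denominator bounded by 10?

Expand x = 57/47 as a continued fraction with the Euclidean algorithm:
  57 = 1*47 + 10, so a_0 = 1.
  47 = 4*10 + 7, so a_1 = 4.
  10 = 1*7 + 3, so a_2 = 1.
  7 = 2*3 + 1, so a_3 = 2.
  3 = 3*1 + 0, so a_4 = 3.
so x = [1; 4, 1, 2, 3].
Convergents (p_i = a_i*p_{i-1} + p_{i-2}, q_i = a_i*q_{i-1} + q_{i-2} with p_{-2}=0, p_{-1}=1, q_{-2}=1, q_{-1}=0), until the denominator exceeds 10:
  i=0: a_0=1, p_0 = 1*1 + 0 = 1, q_0 = 1*0 + 1 = 1.
  i=1: a_1=4, p_1 = 4*1 + 1 = 5, q_1 = 4*1 + 0 = 4.
  i=2: a_2=1, p_2 = 1*5 + 1 = 6, q_2 = 1*4 + 1 = 5.
  i=3: a_3=2, p_3 = 2*6 + 5 = 17, q_3 = 2*5 + 4 = 14.
q_3 = 14 > 10, so the last convergent with denominator <= 10 is p_2/q_2 = 6/5.
The closest fraction with denominator <= 10 is either p_2/q_2 or the intermediate fraction (k*p_2 + p_1)/(k*q_2 + q_1) with the largest k >= 1 whose denominator stays <= 10; these approach x as k grows, and every other convergent or intermediate fraction in range is farther away.
Largest k: floor((10 - q_1)/q_2) = floor((10 - 4)/5) = 1.
That gives (1*6 + 5)/(1*5 + 4) = 11/9.
Compare the errors: |x - 6/5| = |57*5 - 6*47|/(47*5) = 3/235, and |x - 11/9| = |57*9 - 11*47|/(47*9) = 4/423.
Cross-multiplying, 4*235 = 940 < 1269 = 3*423, so 4/423 is smaller: the intermediate fraction 11/9 is closer to x than 6/5.

11/9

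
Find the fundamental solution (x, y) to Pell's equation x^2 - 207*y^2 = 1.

(x, y) = (1151, 80)

First expand sqrt(207) as a continued fraction. With x_i = (sqrt(207) + m_i)/d_i and (m_0, d_0) = (0, 1): a_0 = floor(sqrt(207)) = 14, since 14^2 = 196 <= 207 < 225 = 15^2.
Iterate m_{i+1} = d_i*a_i - m_i, d_{i+1} = (207 - m_{i+1}^2)/d_i, a_{i+1} = floor((a_0 + m_{i+1})/d_{i+1}):
  m_1 = 1*14 - 0 = 14, d_1 = (207 - 14^2)/1 = 11/1 = 11, a_1 = floor((14 + 14)/11) = 2.
  m_2 = 11*2 - 14 = 8, d_2 = (207 - 8^2)/11 = 143/11 = 13, a_2 = floor((14 + 8)/13) = 1.
  m_3 = 13*1 - 8 = 5, d_3 = (207 - 5^2)/13 = 182/13 = 14, a_3 = floor((14 + 5)/14) = 1.
  m_4 = 14*1 - 5 = 9, d_4 = (207 - 9^2)/14 = 126/14 = 9, a_4 = floor((14 + 9)/9) = 2.
  m_5 = 9*2 - 9 = 9, d_5 = (207 - 9^2)/9 = 126/9 = 14, a_5 = floor((14 + 9)/14) = 1.
  m_6 = 14*1 - 9 = 5, d_6 = (207 - 5^2)/14 = 182/14 = 13, a_6 = floor((14 + 5)/13) = 1.
  m_7 = 13*1 - 5 = 8, d_7 = (207 - 8^2)/13 = 143/13 = 11, a_7 = floor((14 + 8)/11) = 2.
  m_8 = 11*2 - 8 = 14, d_8 = (207 - 14^2)/11 = 11/11 = 1, a_8 = floor((14 + 14)/1) = 28.
  m_9 = 1*28 - 14 = 14, d_9 = (207 - 14^2)/1 = 11/1 = 11: (m_9, d_9) = (m_1, d_1) = (14, 11), so from here the quotients repeat a_1, ..., a_8; the period length is 8.
So sqrt(207) = [14; (2, 1, 1, 2, 1, 1, 2, 28)] with period length k = 8.
k is even, so the fundamental solution of x^2 - 207y^2 = 1 is (p_{k-1}, q_{k-1}) = (p_7, q_7); compute convergents through index 7.
Convergents (p_i = a_i*p_{i-1} + p_{i-2}, q_i = a_i*q_{i-1} + q_{i-2} with p_{-2}=0, p_{-1}=1, q_{-2}=1, q_{-1}=0):
  i=0: a_0=14, p_0 = 14*1 + 0 = 14, q_0 = 14*0 + 1 = 1.
  i=1: a_1=2, p_1 = 2*14 + 1 = 29, q_1 = 2*1 + 0 = 2.
  i=2: a_2=1, p_2 = 1*29 + 14 = 43, q_2 = 1*2 + 1 = 3.
  i=3: a_3=1, p_3 = 1*43 + 29 = 72, q_3 = 1*3 + 2 = 5.
  i=4: a_4=2, p_4 = 2*72 + 43 = 187, q_4 = 2*5 + 3 = 13.
  i=5: a_5=1, p_5 = 1*187 + 72 = 259, q_5 = 1*13 + 5 = 18.
  i=6: a_6=1, p_6 = 1*259 + 187 = 446, q_6 = 1*18 + 13 = 31.
  i=7: a_7=2, p_7 = 2*446 + 259 = 1151, q_7 = 2*31 + 18 = 80.
Check: 1151^2 - 207*80^2 = 1324801 - 1324800 = 1, so (x, y) = (1151, 80) solves the equation, and by the theorem it is the least positive solution.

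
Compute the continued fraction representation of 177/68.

[2; 1, 1, 1, 1, 13]

Run the Euclidean algorithm on 177 and 68; the successive quotients are the partial quotients a_0, a_1, ... (each step inverts the fractional part left over by the previous one):
  177 = 2*68 + 41, so a_0 = 2.
  68 = 1*41 + 27, so a_1 = 1.
  41 = 1*27 + 14, so a_2 = 1.
  27 = 1*14 + 13, so a_3 = 1.
  14 = 1*13 + 1, so a_4 = 1.
  13 = 13*1 + 0, so a_5 = 13.
The remainder reaches 0 after 6 divisions, so the expansion has 6 partial quotients, read off in order.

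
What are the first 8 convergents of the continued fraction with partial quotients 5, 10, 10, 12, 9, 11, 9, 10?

Using the convergent recurrence p_i = a_i*p_{i-1} + p_{i-2}, q_i = a_i*q_{i-1} + q_{i-2} with p_{-2}=0, p_{-1}=1, q_{-2}=1, q_{-1}=0:
  i=0: a_0=5, p_0 = 5*1 + 0 = 5, q_0 = 5*0 + 1 = 1.
  i=1: a_1=10, p_1 = 10*5 + 1 = 51, q_1 = 10*1 + 0 = 10.
  i=2: a_2=10, p_2 = 10*51 + 5 = 515, q_2 = 10*10 + 1 = 101.
  i=3: a_3=12, p_3 = 12*515 + 51 = 6231, q_3 = 12*101 + 10 = 1222.
  i=4: a_4=9, p_4 = 9*6231 + 515 = 56594, q_4 = 9*1222 + 101 = 11099.
  i=5: a_5=11, p_5 = 11*56594 + 6231 = 628765, q_5 = 11*11099 + 1222 = 123311.
  i=6: a_6=9, p_6 = 9*628765 + 56594 = 5715479, q_6 = 9*123311 + 11099 = 1120898.
  i=7: a_7=10, p_7 = 10*5715479 + 628765 = 57783555, q_7 = 10*1120898 + 123311 = 11332291.

5/1, 51/10, 515/101, 6231/1222, 56594/11099, 628765/123311, 5715479/1120898, 57783555/11332291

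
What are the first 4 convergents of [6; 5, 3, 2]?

Using the convergent recurrence p_i = a_i*p_{i-1} + p_{i-2}, q_i = a_i*q_{i-1} + q_{i-2} with p_{-2}=0, p_{-1}=1, q_{-2}=1, q_{-1}=0:
  i=0: a_0=6, p_0 = 6*1 + 0 = 6, q_0 = 6*0 + 1 = 1.
  i=1: a_1=5, p_1 = 5*6 + 1 = 31, q_1 = 5*1 + 0 = 5.
  i=2: a_2=3, p_2 = 3*31 + 6 = 99, q_2 = 3*5 + 1 = 16.
  i=3: a_3=2, p_3 = 2*99 + 31 = 229, q_3 = 2*16 + 5 = 37.

6/1, 31/5, 99/16, 229/37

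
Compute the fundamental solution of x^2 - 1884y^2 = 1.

First expand sqrt(1884) as a continued fraction. With x_i = (sqrt(1884) + m_i)/d_i and (m_0, d_0) = (0, 1): a_0 = floor(sqrt(1884)) = 43, since 43^2 = 1849 <= 1884 < 1936 = 44^2.
Iterate m_{i+1} = d_i*a_i - m_i, d_{i+1} = (1884 - m_{i+1}^2)/d_i, a_{i+1} = floor((a_0 + m_{i+1})/d_{i+1}):
  m_1 = 1*43 - 0 = 43, d_1 = (1884 - 43^2)/1 = 35/1 = 35, a_1 = floor((43 + 43)/35) = 2.
  m_2 = 35*2 - 43 = 27, d_2 = (1884 - 27^2)/35 = 1155/35 = 33, a_2 = floor((43 + 27)/33) = 2.
  m_3 = 33*2 - 27 = 39, d_3 = (1884 - 39^2)/33 = 363/33 = 11, a_3 = floor((43 + 39)/11) = 7.
  m_4 = 11*7 - 39 = 38, d_4 = (1884 - 38^2)/11 = 440/11 = 40, a_4 = floor((43 + 38)/40) = 2.
  m_5 = 40*2 - 38 = 42, d_5 = (1884 - 42^2)/40 = 120/40 = 3, a_5 = floor((43 + 42)/3) = 28.
  m_6 = 3*28 - 42 = 42, d_6 = (1884 - 42^2)/3 = 120/3 = 40, a_6 = floor((43 + 42)/40) = 2.
  m_7 = 40*2 - 42 = 38, d_7 = (1884 - 38^2)/40 = 440/40 = 11, a_7 = floor((43 + 38)/11) = 7.
  m_8 = 11*7 - 38 = 39, d_8 = (1884 - 39^2)/11 = 363/11 = 33, a_8 = floor((43 + 39)/33) = 2.
  m_9 = 33*2 - 39 = 27, d_9 = (1884 - 27^2)/33 = 1155/33 = 35, a_9 = floor((43 + 27)/35) = 2.
  m_10 = 35*2 - 27 = 43, d_10 = (1884 - 43^2)/35 = 35/35 = 1, a_10 = floor((43 + 43)/1) = 86.
  m_11 = 1*86 - 43 = 43, d_11 = (1884 - 43^2)/1 = 35/1 = 35: (m_11, d_11) = (m_1, d_1) = (43, 35), so from here the quotients repeat a_1, ..., a_10; the period length is 10.
So sqrt(1884) = [43; (2, 2, 7, 2, 28, 2, 7, 2, 2, 86)] with period length k = 10.
k is even, so the fundamental solution of x^2 - 1884y^2 = 1 is (p_{k-1}, q_{k-1}) = (p_9, q_9); compute convergents through index 9.
Convergents (p_i = a_i*p_{i-1} + p_{i-2}, q_i = a_i*q_{i-1} + q_{i-2} with p_{-2}=0, p_{-1}=1, q_{-2}=1, q_{-1}=0):
  i=0: a_0=43, p_0 = 43*1 + 0 = 43, q_0 = 43*0 + 1 = 1.
  i=1: a_1=2, p_1 = 2*43 + 1 = 87, q_1 = 2*1 + 0 = 2.
  i=2: a_2=2, p_2 = 2*87 + 43 = 217, q_2 = 2*2 + 1 = 5.
  i=3: a_3=7, p_3 = 7*217 + 87 = 1606, q_3 = 7*5 + 2 = 37.
  i=4: a_4=2, p_4 = 2*1606 + 217 = 3429, q_4 = 2*37 + 5 = 79.
  i=5: a_5=28, p_5 = 28*3429 + 1606 = 97618, q_5 = 28*79 + 37 = 2249.
  i=6: a_6=2, p_6 = 2*97618 + 3429 = 198665, q_6 = 2*2249 + 79 = 4577.
  i=7: a_7=7, p_7 = 7*198665 + 97618 = 1488273, q_7 = 7*4577 + 2249 = 34288.
  i=8: a_8=2, p_8 = 2*1488273 + 198665 = 3175211, q_8 = 2*34288 + 4577 = 73153.
  i=9: a_9=2, p_9 = 2*3175211 + 1488273 = 7838695, q_9 = 2*73153 + 34288 = 180594.
Check: 7838695^2 - 1884*180594^2 = 61445139303025 - 61445139303024 = 1, so (x, y) = (7838695, 180594) solves the equation, and by the theorem it is the least positive solution.

(x, y) = (7838695, 180594)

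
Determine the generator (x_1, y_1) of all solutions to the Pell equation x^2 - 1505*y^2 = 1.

(x, y) = (11968361, 308508)

First expand sqrt(1505) as a continued fraction. With x_i = (sqrt(1505) + m_i)/d_i and (m_0, d_0) = (0, 1): a_0 = floor(sqrt(1505)) = 38, since 38^2 = 1444 <= 1505 < 1521 = 39^2.
Iterate m_{i+1} = d_i*a_i - m_i, d_{i+1} = (1505 - m_{i+1}^2)/d_i, a_{i+1} = floor((a_0 + m_{i+1})/d_{i+1}):
  m_1 = 1*38 - 0 = 38, d_1 = (1505 - 38^2)/1 = 61/1 = 61, a_1 = floor((38 + 38)/61) = 1.
  m_2 = 61*1 - 38 = 23, d_2 = (1505 - 23^2)/61 = 976/61 = 16, a_2 = floor((38 + 23)/16) = 3.
  m_3 = 16*3 - 23 = 25, d_3 = (1505 - 25^2)/16 = 880/16 = 55, a_3 = floor((38 + 25)/55) = 1.
  m_4 = 55*1 - 25 = 30, d_4 = (1505 - 30^2)/55 = 605/55 = 11, a_4 = floor((38 + 30)/11) = 6.
  m_5 = 11*6 - 30 = 36, d_5 = (1505 - 36^2)/11 = 209/11 = 19, a_5 = floor((38 + 36)/19) = 3.
  m_6 = 19*3 - 36 = 21, d_6 = (1505 - 21^2)/19 = 1064/19 = 56, a_6 = floor((38 + 21)/56) = 1.
  m_7 = 56*1 - 21 = 35, d_7 = (1505 - 35^2)/56 = 280/56 = 5, a_7 = floor((38 + 35)/5) = 14.
  m_8 = 5*14 - 35 = 35, d_8 = (1505 - 35^2)/5 = 280/5 = 56, a_8 = floor((38 + 35)/56) = 1.
  m_9 = 56*1 - 35 = 21, d_9 = (1505 - 21^2)/56 = 1064/56 = 19, a_9 = floor((38 + 21)/19) = 3.
  m_10 = 19*3 - 21 = 36, d_10 = (1505 - 36^2)/19 = 209/19 = 11, a_10 = floor((38 + 36)/11) = 6.
  m_11 = 11*6 - 36 = 30, d_11 = (1505 - 30^2)/11 = 605/11 = 55, a_11 = floor((38 + 30)/55) = 1.
  m_12 = 55*1 - 30 = 25, d_12 = (1505 - 25^2)/55 = 880/55 = 16, a_12 = floor((38 + 25)/16) = 3.
  m_13 = 16*3 - 25 = 23, d_13 = (1505 - 23^2)/16 = 976/16 = 61, a_13 = floor((38 + 23)/61) = 1.
  m_14 = 61*1 - 23 = 38, d_14 = (1505 - 38^2)/61 = 61/61 = 1, a_14 = floor((38 + 38)/1) = 76.
  m_15 = 1*76 - 38 = 38, d_15 = (1505 - 38^2)/1 = 61/1 = 61: (m_15, d_15) = (m_1, d_1) = (38, 61), so from here the quotients repeat a_1, ..., a_14; the period length is 14.
So sqrt(1505) = [38; (1, 3, 1, 6, 3, 1, 14, 1, 3, 6, 1, 3, 1, 76)] with period length k = 14.
k is even, so the fundamental solution of x^2 - 1505y^2 = 1 is (p_{k-1}, q_{k-1}) = (p_13, q_13); compute convergents through index 13.
Convergents (p_i = a_i*p_{i-1} + p_{i-2}, q_i = a_i*q_{i-1} + q_{i-2} with p_{-2}=0, p_{-1}=1, q_{-2}=1, q_{-1}=0):
  i=0: a_0=38, p_0 = 38*1 + 0 = 38, q_0 = 38*0 + 1 = 1.
  i=1: a_1=1, p_1 = 1*38 + 1 = 39, q_1 = 1*1 + 0 = 1.
  i=2: a_2=3, p_2 = 3*39 + 38 = 155, q_2 = 3*1 + 1 = 4.
  i=3: a_3=1, p_3 = 1*155 + 39 = 194, q_3 = 1*4 + 1 = 5.
  i=4: a_4=6, p_4 = 6*194 + 155 = 1319, q_4 = 6*5 + 4 = 34.
  i=5: a_5=3, p_5 = 3*1319 + 194 = 4151, q_5 = 3*34 + 5 = 107.
  i=6: a_6=1, p_6 = 1*4151 + 1319 = 5470, q_6 = 1*107 + 34 = 141.
  i=7: a_7=14, p_7 = 14*5470 + 4151 = 80731, q_7 = 14*141 + 107 = 2081.
  i=8: a_8=1, p_8 = 1*80731 + 5470 = 86201, q_8 = 1*2081 + 141 = 2222.
  i=9: a_9=3, p_9 = 3*86201 + 80731 = 339334, q_9 = 3*2222 + 2081 = 8747.
  i=10: a_10=6, p_10 = 6*339334 + 86201 = 2122205, q_10 = 6*8747 + 2222 = 54704.
  i=11: a_11=1, p_11 = 1*2122205 + 339334 = 2461539, q_11 = 1*54704 + 8747 = 63451.
  i=12: a_12=3, p_12 = 3*2461539 + 2122205 = 9506822, q_12 = 3*63451 + 54704 = 245057.
  i=13: a_13=1, p_13 = 1*9506822 + 2461539 = 11968361, q_13 = 1*245057 + 63451 = 308508.
Check: 11968361^2 - 1505*308508^2 = 143241665026321 - 143241665026320 = 1, so (x, y) = (11968361, 308508) solves the equation, and by the theorem it is the least positive solution.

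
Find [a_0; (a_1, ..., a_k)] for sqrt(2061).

Write x_i = (sqrt(2061) + m_i)/d_i with (m_0, d_0) = (0, 1). a_0 = floor(sqrt(2061)) = 45, since 45^2 = 2025 <= 2061 < 2116 = 46^2.
Iterate m_{i+1} = d_i*a_i - m_i, d_{i+1} = (2061 - m_{i+1}^2)/d_i, a_{i+1} = floor((a_0 + m_{i+1})/d_{i+1}):
  m_1 = 1*45 - 0 = 45, d_1 = (2061 - 45^2)/1 = 36/1 = 36, a_1 = floor((45 + 45)/36) = 2.
  m_2 = 36*2 - 45 = 27, d_2 = (2061 - 27^2)/36 = 1332/36 = 37, a_2 = floor((45 + 27)/37) = 1.
  m_3 = 37*1 - 27 = 10, d_3 = (2061 - 10^2)/37 = 1961/37 = 53, a_3 = floor((45 + 10)/53) = 1.
  m_4 = 53*1 - 10 = 43, d_4 = (2061 - 43^2)/53 = 212/53 = 4, a_4 = floor((45 + 43)/4) = 22.
  m_5 = 4*22 - 43 = 45, d_5 = (2061 - 45^2)/4 = 36/4 = 9, a_5 = floor((45 + 45)/9) = 10.
  m_6 = 9*10 - 45 = 45, d_6 = (2061 - 45^2)/9 = 36/9 = 4, a_6 = floor((45 + 45)/4) = 22.
  m_7 = 4*22 - 45 = 43, d_7 = (2061 - 43^2)/4 = 212/4 = 53, a_7 = floor((45 + 43)/53) = 1.
  m_8 = 53*1 - 43 = 10, d_8 = (2061 - 10^2)/53 = 1961/53 = 37, a_8 = floor((45 + 10)/37) = 1.
  m_9 = 37*1 - 10 = 27, d_9 = (2061 - 27^2)/37 = 1332/37 = 36, a_9 = floor((45 + 27)/36) = 2.
  m_10 = 36*2 - 27 = 45, d_10 = (2061 - 45^2)/36 = 36/36 = 1, a_10 = floor((45 + 45)/1) = 90.
  m_11 = 1*90 - 45 = 45, d_11 = (2061 - 45^2)/1 = 36/1 = 36: (m_11, d_11) = (m_1, d_1) = (45, 36), so from here the quotients repeat a_1, ..., a_10; the period length is 10.
Hence the expansion of sqrt(2061) is a_0 = 45 followed by the repeating block 2, 1, 1, 22, 10, 22, 1, 1, 2, 90 (period 10).

[45; (2, 1, 1, 22, 10, 22, 1, 1, 2, 90)]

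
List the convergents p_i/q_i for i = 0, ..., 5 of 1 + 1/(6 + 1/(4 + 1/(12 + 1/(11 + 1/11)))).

Using the convergent recurrence p_i = a_i*p_{i-1} + p_{i-2}, q_i = a_i*q_{i-1} + q_{i-2} with p_{-2}=0, p_{-1}=1, q_{-2}=1, q_{-1}=0:
  i=0: a_0=1, p_0 = 1*1 + 0 = 1, q_0 = 1*0 + 1 = 1.
  i=1: a_1=6, p_1 = 6*1 + 1 = 7, q_1 = 6*1 + 0 = 6.
  i=2: a_2=4, p_2 = 4*7 + 1 = 29, q_2 = 4*6 + 1 = 25.
  i=3: a_3=12, p_3 = 12*29 + 7 = 355, q_3 = 12*25 + 6 = 306.
  i=4: a_4=11, p_4 = 11*355 + 29 = 3934, q_4 = 11*306 + 25 = 3391.
  i=5: a_5=11, p_5 = 11*3934 + 355 = 43629, q_5 = 11*3391 + 306 = 37607.

1/1, 7/6, 29/25, 355/306, 3934/3391, 43629/37607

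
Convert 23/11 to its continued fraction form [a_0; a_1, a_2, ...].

[2; 11]

Run the Euclidean algorithm on 23 and 11; the successive quotients are the partial quotients a_0, a_1, ... (each step inverts the fractional part left over by the previous one):
  23 = 2*11 + 1, so a_0 = 2.
  11 = 11*1 + 0, so a_1 = 11.
The remainder reaches 0 after 2 divisions, so the expansion has 2 partial quotients, read off in order.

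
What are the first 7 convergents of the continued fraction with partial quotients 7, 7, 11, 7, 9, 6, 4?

Using the convergent recurrence p_i = a_i*p_{i-1} + p_{i-2}, q_i = a_i*q_{i-1} + q_{i-2} with p_{-2}=0, p_{-1}=1, q_{-2}=1, q_{-1}=0:
  i=0: a_0=7, p_0 = 7*1 + 0 = 7, q_0 = 7*0 + 1 = 1.
  i=1: a_1=7, p_1 = 7*7 + 1 = 50, q_1 = 7*1 + 0 = 7.
  i=2: a_2=11, p_2 = 11*50 + 7 = 557, q_2 = 11*7 + 1 = 78.
  i=3: a_3=7, p_3 = 7*557 + 50 = 3949, q_3 = 7*78 + 7 = 553.
  i=4: a_4=9, p_4 = 9*3949 + 557 = 36098, q_4 = 9*553 + 78 = 5055.
  i=5: a_5=6, p_5 = 6*36098 + 3949 = 220537, q_5 = 6*5055 + 553 = 30883.
  i=6: a_6=4, p_6 = 4*220537 + 36098 = 918246, q_6 = 4*30883 + 5055 = 128587.

7/1, 50/7, 557/78, 3949/553, 36098/5055, 220537/30883, 918246/128587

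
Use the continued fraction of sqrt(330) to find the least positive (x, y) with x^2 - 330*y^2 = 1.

(x, y) = (109, 6)

First expand sqrt(330) as a continued fraction. With x_i = (sqrt(330) + m_i)/d_i and (m_0, d_0) = (0, 1): a_0 = floor(sqrt(330)) = 18, since 18^2 = 324 <= 330 < 361 = 19^2.
Iterate m_{i+1} = d_i*a_i - m_i, d_{i+1} = (330 - m_{i+1}^2)/d_i, a_{i+1} = floor((a_0 + m_{i+1})/d_{i+1}):
  m_1 = 1*18 - 0 = 18, d_1 = (330 - 18^2)/1 = 6/1 = 6, a_1 = floor((18 + 18)/6) = 6.
  m_2 = 6*6 - 18 = 18, d_2 = (330 - 18^2)/6 = 6/6 = 1, a_2 = floor((18 + 18)/1) = 36.
  m_3 = 1*36 - 18 = 18, d_3 = (330 - 18^2)/1 = 6/1 = 6: (m_3, d_3) = (m_1, d_1) = (18, 6), so from here the quotients repeat a_1, a_2; the period length is 2.
So sqrt(330) = [18; (6, 36)] with period length k = 2.
k is even, so the fundamental solution of x^2 - 330y^2 = 1 is (p_{k-1}, q_{k-1}) = (p_1, q_1); compute convergents through index 1.
Convergents (p_i = a_i*p_{i-1} + p_{i-2}, q_i = a_i*q_{i-1} + q_{i-2} with p_{-2}=0, p_{-1}=1, q_{-2}=1, q_{-1}=0):
  i=0: a_0=18, p_0 = 18*1 + 0 = 18, q_0 = 18*0 + 1 = 1.
  i=1: a_1=6, p_1 = 6*18 + 1 = 109, q_1 = 6*1 + 0 = 6.
Check: 109^2 - 330*6^2 = 11881 - 11880 = 1, so (x, y) = (109, 6) solves the equation, and by the theorem it is the least positive solution.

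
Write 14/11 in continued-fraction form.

[1; 3, 1, 2]

Run the Euclidean algorithm on 14 and 11; the successive quotients are the partial quotients a_0, a_1, ... (each step inverts the fractional part left over by the previous one):
  14 = 1*11 + 3, so a_0 = 1.
  11 = 3*3 + 2, so a_1 = 3.
  3 = 1*2 + 1, so a_2 = 1.
  2 = 2*1 + 0, so a_3 = 2.
The remainder reaches 0 after 4 divisions, so the expansion has 4 partial quotients, read off in order.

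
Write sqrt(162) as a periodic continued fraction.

Write x_i = (sqrt(162) + m_i)/d_i with (m_0, d_0) = (0, 1). a_0 = floor(sqrt(162)) = 12, since 12^2 = 144 <= 162 < 169 = 13^2.
Iterate m_{i+1} = d_i*a_i - m_i, d_{i+1} = (162 - m_{i+1}^2)/d_i, a_{i+1} = floor((a_0 + m_{i+1})/d_{i+1}):
  m_1 = 1*12 - 0 = 12, d_1 = (162 - 12^2)/1 = 18/1 = 18, a_1 = floor((12 + 12)/18) = 1.
  m_2 = 18*1 - 12 = 6, d_2 = (162 - 6^2)/18 = 126/18 = 7, a_2 = floor((12 + 6)/7) = 2.
  m_3 = 7*2 - 6 = 8, d_3 = (162 - 8^2)/7 = 98/7 = 14, a_3 = floor((12 + 8)/14) = 1.
  m_4 = 14*1 - 8 = 6, d_4 = (162 - 6^2)/14 = 126/14 = 9, a_4 = floor((12 + 6)/9) = 2.
  m_5 = 9*2 - 6 = 12, d_5 = (162 - 12^2)/9 = 18/9 = 2, a_5 = floor((12 + 12)/2) = 12.
  m_6 = 2*12 - 12 = 12, d_6 = (162 - 12^2)/2 = 18/2 = 9, a_6 = floor((12 + 12)/9) = 2.
  m_7 = 9*2 - 12 = 6, d_7 = (162 - 6^2)/9 = 126/9 = 14, a_7 = floor((12 + 6)/14) = 1.
  m_8 = 14*1 - 6 = 8, d_8 = (162 - 8^2)/14 = 98/14 = 7, a_8 = floor((12 + 8)/7) = 2.
  m_9 = 7*2 - 8 = 6, d_9 = (162 - 6^2)/7 = 126/7 = 18, a_9 = floor((12 + 6)/18) = 1.
  m_10 = 18*1 - 6 = 12, d_10 = (162 - 12^2)/18 = 18/18 = 1, a_10 = floor((12 + 12)/1) = 24.
  m_11 = 1*24 - 12 = 12, d_11 = (162 - 12^2)/1 = 18/1 = 18: (m_11, d_11) = (m_1, d_1) = (12, 18), so from here the quotients repeat a_1, ..., a_10; the period length is 10.
Hence the expansion of sqrt(162) is a_0 = 12 followed by the repeating block 1, 2, 1, 2, 12, 2, 1, 2, 1, 24 (period 10).

[12; (1, 2, 1, 2, 12, 2, 1, 2, 1, 24)]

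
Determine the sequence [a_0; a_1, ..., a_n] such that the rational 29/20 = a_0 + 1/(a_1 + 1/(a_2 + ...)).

[1; 2, 4, 2]

Run the Euclidean algorithm on 29 and 20; the successive quotients are the partial quotients a_0, a_1, ... (each step inverts the fractional part left over by the previous one):
  29 = 1*20 + 9, so a_0 = 1.
  20 = 2*9 + 2, so a_1 = 2.
  9 = 4*2 + 1, so a_2 = 4.
  2 = 2*1 + 0, so a_3 = 2.
The remainder reaches 0 after 4 divisions, so the expansion has 4 partial quotients, read off in order.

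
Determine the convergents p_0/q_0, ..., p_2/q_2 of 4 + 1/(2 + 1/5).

Using the convergent recurrence p_i = a_i*p_{i-1} + p_{i-2}, q_i = a_i*q_{i-1} + q_{i-2} with p_{-2}=0, p_{-1}=1, q_{-2}=1, q_{-1}=0:
  i=0: a_0=4, p_0 = 4*1 + 0 = 4, q_0 = 4*0 + 1 = 1.
  i=1: a_1=2, p_1 = 2*4 + 1 = 9, q_1 = 2*1 + 0 = 2.
  i=2: a_2=5, p_2 = 5*9 + 4 = 49, q_2 = 5*2 + 1 = 11.

4/1, 9/2, 49/11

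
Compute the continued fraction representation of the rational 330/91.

Run the Euclidean algorithm on 330 and 91; the successive quotients are the partial quotients a_0, a_1, ... (each step inverts the fractional part left over by the previous one):
  330 = 3*91 + 57, so a_0 = 3.
  91 = 1*57 + 34, so a_1 = 1.
  57 = 1*34 + 23, so a_2 = 1.
  34 = 1*23 + 11, so a_3 = 1.
  23 = 2*11 + 1, so a_4 = 2.
  11 = 11*1 + 0, so a_5 = 11.
The remainder reaches 0 after 6 divisions, so the expansion has 6 partial quotients, read off in order.

[3; 1, 1, 1, 2, 11]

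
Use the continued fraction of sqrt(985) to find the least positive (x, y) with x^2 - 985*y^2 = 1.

(x, y) = (332929, 10608)

First expand sqrt(985) as a continued fraction. With x_i = (sqrt(985) + m_i)/d_i and (m_0, d_0) = (0, 1): a_0 = floor(sqrt(985)) = 31, since 31^2 = 961 <= 985 < 1024 = 32^2.
Iterate m_{i+1} = d_i*a_i - m_i, d_{i+1} = (985 - m_{i+1}^2)/d_i, a_{i+1} = floor((a_0 + m_{i+1})/d_{i+1}):
  m_1 = 1*31 - 0 = 31, d_1 = (985 - 31^2)/1 = 24/1 = 24, a_1 = floor((31 + 31)/24) = 2.
  m_2 = 24*2 - 31 = 17, d_2 = (985 - 17^2)/24 = 696/24 = 29, a_2 = floor((31 + 17)/29) = 1.
  m_3 = 29*1 - 17 = 12, d_3 = (985 - 12^2)/29 = 841/29 = 29, a_3 = floor((31 + 12)/29) = 1.
  m_4 = 29*1 - 12 = 17, d_4 = (985 - 17^2)/29 = 696/29 = 24, a_4 = floor((31 + 17)/24) = 2.
  m_5 = 24*2 - 17 = 31, d_5 = (985 - 31^2)/24 = 24/24 = 1, a_5 = floor((31 + 31)/1) = 62.
  m_6 = 1*62 - 31 = 31, d_6 = (985 - 31^2)/1 = 24/1 = 24: (m_6, d_6) = (m_1, d_1) = (31, 24), so from here the quotients repeat a_1, ..., a_5; the period length is 5.
So sqrt(985) = [31; (2, 1, 1, 2, 62)] with period length k = 5.
k is odd, so (p_{k-1}, q_{k-1}) only solves x^2 - 985y^2 = -1 and the fundamental solution of x^2 - 985y^2 = 1 is (p_{2k-1}, q_{2k-1}) = (p_9, q_9); compute convergents through index 9, running through the period twice.
Convergents (p_i = a_i*p_{i-1} + p_{i-2}, q_i = a_i*q_{i-1} + q_{i-2} with p_{-2}=0, p_{-1}=1, q_{-2}=1, q_{-1}=0):
  i=0: a_0=31, p_0 = 31*1 + 0 = 31, q_0 = 31*0 + 1 = 1.
  i=1: a_1=2, p_1 = 2*31 + 1 = 63, q_1 = 2*1 + 0 = 2.
  i=2: a_2=1, p_2 = 1*63 + 31 = 94, q_2 = 1*2 + 1 = 3.
  i=3: a_3=1, p_3 = 1*94 + 63 = 157, q_3 = 1*3 + 2 = 5.
  i=4: a_4=2, p_4 = 2*157 + 94 = 408, q_4 = 2*5 + 3 = 13.
  i=5: a_5=62, p_5 = 62*408 + 157 = 25453, q_5 = 62*13 + 5 = 811.
  i=6: a_6=2, p_6 = 2*25453 + 408 = 51314, q_6 = 2*811 + 13 = 1635.
  i=7: a_7=1, p_7 = 1*51314 + 25453 = 76767, q_7 = 1*1635 + 811 = 2446.
  i=8: a_8=1, p_8 = 1*76767 + 51314 = 128081, q_8 = 1*2446 + 1635 = 4081.
  i=9: a_9=2, p_9 = 2*128081 + 76767 = 332929, q_9 = 2*4081 + 2446 = 10608.
Indeed p_4^2 - 985*q_4^2 = 166464 - 166465 = -1, not +1.
Check: 332929^2 - 985*10608^2 = 110841719041 - 110841719040 = 1, so (x, y) = (332929, 10608) solves the equation, and by the theorem it is the least positive solution.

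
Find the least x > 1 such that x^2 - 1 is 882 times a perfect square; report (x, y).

First expand sqrt(882) as a continued fraction. With x_i = (sqrt(882) + m_i)/d_i and (m_0, d_0) = (0, 1): a_0 = floor(sqrt(882)) = 29, since 29^2 = 841 <= 882 < 900 = 30^2.
Iterate m_{i+1} = d_i*a_i - m_i, d_{i+1} = (882 - m_{i+1}^2)/d_i, a_{i+1} = floor((a_0 + m_{i+1})/d_{i+1}):
  m_1 = 1*29 - 0 = 29, d_1 = (882 - 29^2)/1 = 41/1 = 41, a_1 = floor((29 + 29)/41) = 1.
  m_2 = 41*1 - 29 = 12, d_2 = (882 - 12^2)/41 = 738/41 = 18, a_2 = floor((29 + 12)/18) = 2.
  m_3 = 18*2 - 12 = 24, d_3 = (882 - 24^2)/18 = 306/18 = 17, a_3 = floor((29 + 24)/17) = 3.
  m_4 = 17*3 - 24 = 27, d_4 = (882 - 27^2)/17 = 153/17 = 9, a_4 = floor((29 + 27)/9) = 6.
  m_5 = 9*6 - 27 = 27, d_5 = (882 - 27^2)/9 = 153/9 = 17, a_5 = floor((29 + 27)/17) = 3.
  m_6 = 17*3 - 27 = 24, d_6 = (882 - 24^2)/17 = 306/17 = 18, a_6 = floor((29 + 24)/18) = 2.
  m_7 = 18*2 - 24 = 12, d_7 = (882 - 12^2)/18 = 738/18 = 41, a_7 = floor((29 + 12)/41) = 1.
  m_8 = 41*1 - 12 = 29, d_8 = (882 - 29^2)/41 = 41/41 = 1, a_8 = floor((29 + 29)/1) = 58.
  m_9 = 1*58 - 29 = 29, d_9 = (882 - 29^2)/1 = 41/1 = 41: (m_9, d_9) = (m_1, d_1) = (29, 41), so from here the quotients repeat a_1, ..., a_8; the period length is 8.
So sqrt(882) = [29; (1, 2, 3, 6, 3, 2, 1, 58)] with period length k = 8.
k is even, so the fundamental solution of x^2 - 882y^2 = 1 is (p_{k-1}, q_{k-1}) = (p_7, q_7); compute convergents through index 7.
Convergents (p_i = a_i*p_{i-1} + p_{i-2}, q_i = a_i*q_{i-1} + q_{i-2} with p_{-2}=0, p_{-1}=1, q_{-2}=1, q_{-1}=0):
  i=0: a_0=29, p_0 = 29*1 + 0 = 29, q_0 = 29*0 + 1 = 1.
  i=1: a_1=1, p_1 = 1*29 + 1 = 30, q_1 = 1*1 + 0 = 1.
  i=2: a_2=2, p_2 = 2*30 + 29 = 89, q_2 = 2*1 + 1 = 3.
  i=3: a_3=3, p_3 = 3*89 + 30 = 297, q_3 = 3*3 + 1 = 10.
  i=4: a_4=6, p_4 = 6*297 + 89 = 1871, q_4 = 6*10 + 3 = 63.
  i=5: a_5=3, p_5 = 3*1871 + 297 = 5910, q_5 = 3*63 + 10 = 199.
  i=6: a_6=2, p_6 = 2*5910 + 1871 = 13691, q_6 = 2*199 + 63 = 461.
  i=7: a_7=1, p_7 = 1*13691 + 5910 = 19601, q_7 = 1*461 + 199 = 660.
Check: 19601^2 - 882*660^2 = 384199201 - 384199200 = 1, so (x, y) = (19601, 660) solves the equation, and by the theorem it is the least positive solution.

(x, y) = (19601, 660)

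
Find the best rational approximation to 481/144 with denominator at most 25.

10/3

Expand x = 481/144 as a continued fraction with the Euclidean algorithm:
  481 = 3*144 + 49, so a_0 = 3.
  144 = 2*49 + 46, so a_1 = 2.
  49 = 1*46 + 3, so a_2 = 1.
  46 = 15*3 + 1, so a_3 = 15.
  3 = 3*1 + 0, so a_4 = 3.
so x = [3; 2, 1, 15, 3].
Convergents (p_i = a_i*p_{i-1} + p_{i-2}, q_i = a_i*q_{i-1} + q_{i-2} with p_{-2}=0, p_{-1}=1, q_{-2}=1, q_{-1}=0), until the denominator exceeds 25:
  i=0: a_0=3, p_0 = 3*1 + 0 = 3, q_0 = 3*0 + 1 = 1.
  i=1: a_1=2, p_1 = 2*3 + 1 = 7, q_1 = 2*1 + 0 = 2.
  i=2: a_2=1, p_2 = 1*7 + 3 = 10, q_2 = 1*2 + 1 = 3.
  i=3: a_3=15, p_3 = 15*10 + 7 = 157, q_3 = 15*3 + 2 = 47.
q_3 = 47 > 25, so the last convergent with denominator <= 25 is p_2/q_2 = 10/3.
The closest fraction with denominator <= 25 is either p_2/q_2 or the intermediate fraction (k*p_2 + p_1)/(k*q_2 + q_1) with the largest k >= 1 whose denominator stays <= 25; these approach x as k grows, and every other convergent or intermediate fraction in range is farther away.
Largest k: floor((25 - q_1)/q_2) = floor((25 - 2)/3) = 7.
That gives (7*10 + 7)/(7*3 + 2) = 77/23.
Compare the errors: |x - 10/3| = |481*3 - 10*144|/(144*3) = 3/432, and |x - 77/23| = |481*23 - 77*144|/(144*23) = 25/3312.
Cross-multiplying, 3*3312 = 9936 < 10800 = 25*432, so 3/432 is smaller: the convergent 10/3 is closer to x than 77/23.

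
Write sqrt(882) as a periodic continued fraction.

[29; (1, 2, 3, 6, 3, 2, 1, 58)]

Write x_i = (sqrt(882) + m_i)/d_i with (m_0, d_0) = (0, 1). a_0 = floor(sqrt(882)) = 29, since 29^2 = 841 <= 882 < 900 = 30^2.
Iterate m_{i+1} = d_i*a_i - m_i, d_{i+1} = (882 - m_{i+1}^2)/d_i, a_{i+1} = floor((a_0 + m_{i+1})/d_{i+1}):
  m_1 = 1*29 - 0 = 29, d_1 = (882 - 29^2)/1 = 41/1 = 41, a_1 = floor((29 + 29)/41) = 1.
  m_2 = 41*1 - 29 = 12, d_2 = (882 - 12^2)/41 = 738/41 = 18, a_2 = floor((29 + 12)/18) = 2.
  m_3 = 18*2 - 12 = 24, d_3 = (882 - 24^2)/18 = 306/18 = 17, a_3 = floor((29 + 24)/17) = 3.
  m_4 = 17*3 - 24 = 27, d_4 = (882 - 27^2)/17 = 153/17 = 9, a_4 = floor((29 + 27)/9) = 6.
  m_5 = 9*6 - 27 = 27, d_5 = (882 - 27^2)/9 = 153/9 = 17, a_5 = floor((29 + 27)/17) = 3.
  m_6 = 17*3 - 27 = 24, d_6 = (882 - 24^2)/17 = 306/17 = 18, a_6 = floor((29 + 24)/18) = 2.
  m_7 = 18*2 - 24 = 12, d_7 = (882 - 12^2)/18 = 738/18 = 41, a_7 = floor((29 + 12)/41) = 1.
  m_8 = 41*1 - 12 = 29, d_8 = (882 - 29^2)/41 = 41/41 = 1, a_8 = floor((29 + 29)/1) = 58.
  m_9 = 1*58 - 29 = 29, d_9 = (882 - 29^2)/1 = 41/1 = 41: (m_9, d_9) = (m_1, d_1) = (29, 41), so from here the quotients repeat a_1, ..., a_8; the period length is 8.
Hence the expansion of sqrt(882) is a_0 = 29 followed by the repeating block 1, 2, 3, 6, 3, 2, 1, 58 (period 8).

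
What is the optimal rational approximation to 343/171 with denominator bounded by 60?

2/1

Expand x = 343/171 as a continued fraction with the Euclidean algorithm:
  343 = 2*171 + 1, so a_0 = 2.
  171 = 171*1 + 0, so a_1 = 171.
so x = [2; 171].
Convergents (p_i = a_i*p_{i-1} + p_{i-2}, q_i = a_i*q_{i-1} + q_{i-2} with p_{-2}=0, p_{-1}=1, q_{-2}=1, q_{-1}=0), until the denominator exceeds 60:
  i=0: a_0=2, p_0 = 2*1 + 0 = 2, q_0 = 2*0 + 1 = 1.
  i=1: a_1=171, p_1 = 171*2 + 1 = 343, q_1 = 171*1 + 0 = 171.
q_1 = 171 > 60, so the last convergent with denominator <= 60 is p_0/q_0 = 2/1.
The closest fraction with denominator <= 60 is either p_0/q_0 or the intermediate fraction (k*p_0 + p_{-1})/(k*q_0 + q_{-1}) with the largest k >= 1 whose denominator stays <= 60; these approach x as k grows, and every other convergent or intermediate fraction in range is farther away.
Largest k: floor((60 - q_{-1})/q_0) = floor((60 - 0)/1) = 60 (using the seeds p_{-1} = 1, q_{-1} = 0).
That gives (60*2 + 1)/(60*1 + 0) = 121/60.
Compare the errors: |x - 2/1| = |343*1 - 2*171|/(171*1) = 1/171, and |x - 121/60| = |343*60 - 121*171|/(171*60) = 111/10260.
Cross-multiplying, 1*10260 = 10260 < 18981 = 111*171, so 1/171 is smaller: the convergent 2/1 is closer to x than 121/60.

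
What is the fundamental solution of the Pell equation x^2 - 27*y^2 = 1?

First expand sqrt(27) as a continued fraction. With x_i = (sqrt(27) + m_i)/d_i and (m_0, d_0) = (0, 1): a_0 = floor(sqrt(27)) = 5, since 5^2 = 25 <= 27 < 36 = 6^2.
Iterate m_{i+1} = d_i*a_i - m_i, d_{i+1} = (27 - m_{i+1}^2)/d_i, a_{i+1} = floor((a_0 + m_{i+1})/d_{i+1}):
  m_1 = 1*5 - 0 = 5, d_1 = (27 - 5^2)/1 = 2/1 = 2, a_1 = floor((5 + 5)/2) = 5.
  m_2 = 2*5 - 5 = 5, d_2 = (27 - 5^2)/2 = 2/2 = 1, a_2 = floor((5 + 5)/1) = 10.
  m_3 = 1*10 - 5 = 5, d_3 = (27 - 5^2)/1 = 2/1 = 2: (m_3, d_3) = (m_1, d_1) = (5, 2), so from here the quotients repeat a_1, a_2; the period length is 2.
So sqrt(27) = [5; (5, 10)] with period length k = 2.
k is even, so the fundamental solution of x^2 - 27y^2 = 1 is (p_{k-1}, q_{k-1}) = (p_1, q_1); compute convergents through index 1.
Convergents (p_i = a_i*p_{i-1} + p_{i-2}, q_i = a_i*q_{i-1} + q_{i-2} with p_{-2}=0, p_{-1}=1, q_{-2}=1, q_{-1}=0):
  i=0: a_0=5, p_0 = 5*1 + 0 = 5, q_0 = 5*0 + 1 = 1.
  i=1: a_1=5, p_1 = 5*5 + 1 = 26, q_1 = 5*1 + 0 = 5.
Check: 26^2 - 27*5^2 = 676 - 675 = 1, so (x, y) = (26, 5) solves the equation, and by the theorem it is the least positive solution.

(x, y) = (26, 5)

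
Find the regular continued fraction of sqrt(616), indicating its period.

[24; (1, 4, 1, 1, 6, 1, 1, 4, 1, 48)]

Write x_i = (sqrt(616) + m_i)/d_i with (m_0, d_0) = (0, 1). a_0 = floor(sqrt(616)) = 24, since 24^2 = 576 <= 616 < 625 = 25^2.
Iterate m_{i+1} = d_i*a_i - m_i, d_{i+1} = (616 - m_{i+1}^2)/d_i, a_{i+1} = floor((a_0 + m_{i+1})/d_{i+1}):
  m_1 = 1*24 - 0 = 24, d_1 = (616 - 24^2)/1 = 40/1 = 40, a_1 = floor((24 + 24)/40) = 1.
  m_2 = 40*1 - 24 = 16, d_2 = (616 - 16^2)/40 = 360/40 = 9, a_2 = floor((24 + 16)/9) = 4.
  m_3 = 9*4 - 16 = 20, d_3 = (616 - 20^2)/9 = 216/9 = 24, a_3 = floor((24 + 20)/24) = 1.
  m_4 = 24*1 - 20 = 4, d_4 = (616 - 4^2)/24 = 600/24 = 25, a_4 = floor((24 + 4)/25) = 1.
  m_5 = 25*1 - 4 = 21, d_5 = (616 - 21^2)/25 = 175/25 = 7, a_5 = floor((24 + 21)/7) = 6.
  m_6 = 7*6 - 21 = 21, d_6 = (616 - 21^2)/7 = 175/7 = 25, a_6 = floor((24 + 21)/25) = 1.
  m_7 = 25*1 - 21 = 4, d_7 = (616 - 4^2)/25 = 600/25 = 24, a_7 = floor((24 + 4)/24) = 1.
  m_8 = 24*1 - 4 = 20, d_8 = (616 - 20^2)/24 = 216/24 = 9, a_8 = floor((24 + 20)/9) = 4.
  m_9 = 9*4 - 20 = 16, d_9 = (616 - 16^2)/9 = 360/9 = 40, a_9 = floor((24 + 16)/40) = 1.
  m_10 = 40*1 - 16 = 24, d_10 = (616 - 24^2)/40 = 40/40 = 1, a_10 = floor((24 + 24)/1) = 48.
  m_11 = 1*48 - 24 = 24, d_11 = (616 - 24^2)/1 = 40/1 = 40: (m_11, d_11) = (m_1, d_1) = (24, 40), so from here the quotients repeat a_1, ..., a_10; the period length is 10.
Hence the expansion of sqrt(616) is a_0 = 24 followed by the repeating block 1, 4, 1, 1, 6, 1, 1, 4, 1, 48 (period 10).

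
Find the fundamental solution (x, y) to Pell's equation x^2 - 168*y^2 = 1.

(x, y) = (13, 1)

First expand sqrt(168) as a continued fraction. With x_i = (sqrt(168) + m_i)/d_i and (m_0, d_0) = (0, 1): a_0 = floor(sqrt(168)) = 12, since 12^2 = 144 <= 168 < 169 = 13^2.
Iterate m_{i+1} = d_i*a_i - m_i, d_{i+1} = (168 - m_{i+1}^2)/d_i, a_{i+1} = floor((a_0 + m_{i+1})/d_{i+1}):
  m_1 = 1*12 - 0 = 12, d_1 = (168 - 12^2)/1 = 24/1 = 24, a_1 = floor((12 + 12)/24) = 1.
  m_2 = 24*1 - 12 = 12, d_2 = (168 - 12^2)/24 = 24/24 = 1, a_2 = floor((12 + 12)/1) = 24.
  m_3 = 1*24 - 12 = 12, d_3 = (168 - 12^2)/1 = 24/1 = 24: (m_3, d_3) = (m_1, d_1) = (12, 24), so from here the quotients repeat a_1, a_2; the period length is 2.
So sqrt(168) = [12; (1, 24)] with period length k = 2.
k is even, so the fundamental solution of x^2 - 168y^2 = 1 is (p_{k-1}, q_{k-1}) = (p_1, q_1); compute convergents through index 1.
Convergents (p_i = a_i*p_{i-1} + p_{i-2}, q_i = a_i*q_{i-1} + q_{i-2} with p_{-2}=0, p_{-1}=1, q_{-2}=1, q_{-1}=0):
  i=0: a_0=12, p_0 = 12*1 + 0 = 12, q_0 = 12*0 + 1 = 1.
  i=1: a_1=1, p_1 = 1*12 + 1 = 13, q_1 = 1*1 + 0 = 1.
Check: 13^2 - 168*1^2 = 169 - 168 = 1, so (x, y) = (13, 1) solves the equation, and by the theorem it is the least positive solution.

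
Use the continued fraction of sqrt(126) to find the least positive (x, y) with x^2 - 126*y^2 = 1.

First expand sqrt(126) as a continued fraction. With x_i = (sqrt(126) + m_i)/d_i and (m_0, d_0) = (0, 1): a_0 = floor(sqrt(126)) = 11, since 11^2 = 121 <= 126 < 144 = 12^2.
Iterate m_{i+1} = d_i*a_i - m_i, d_{i+1} = (126 - m_{i+1}^2)/d_i, a_{i+1} = floor((a_0 + m_{i+1})/d_{i+1}):
  m_1 = 1*11 - 0 = 11, d_1 = (126 - 11^2)/1 = 5/1 = 5, a_1 = floor((11 + 11)/5) = 4.
  m_2 = 5*4 - 11 = 9, d_2 = (126 - 9^2)/5 = 45/5 = 9, a_2 = floor((11 + 9)/9) = 2.
  m_3 = 9*2 - 9 = 9, d_3 = (126 - 9^2)/9 = 45/9 = 5, a_3 = floor((11 + 9)/5) = 4.
  m_4 = 5*4 - 9 = 11, d_4 = (126 - 11^2)/5 = 5/5 = 1, a_4 = floor((11 + 11)/1) = 22.
  m_5 = 1*22 - 11 = 11, d_5 = (126 - 11^2)/1 = 5/1 = 5: (m_5, d_5) = (m_1, d_1) = (11, 5), so from here the quotients repeat a_1, ..., a_4; the period length is 4.
So sqrt(126) = [11; (4, 2, 4, 22)] with period length k = 4.
k is even, so the fundamental solution of x^2 - 126y^2 = 1 is (p_{k-1}, q_{k-1}) = (p_3, q_3); compute convergents through index 3.
Convergents (p_i = a_i*p_{i-1} + p_{i-2}, q_i = a_i*q_{i-1} + q_{i-2} with p_{-2}=0, p_{-1}=1, q_{-2}=1, q_{-1}=0):
  i=0: a_0=11, p_0 = 11*1 + 0 = 11, q_0 = 11*0 + 1 = 1.
  i=1: a_1=4, p_1 = 4*11 + 1 = 45, q_1 = 4*1 + 0 = 4.
  i=2: a_2=2, p_2 = 2*45 + 11 = 101, q_2 = 2*4 + 1 = 9.
  i=3: a_3=4, p_3 = 4*101 + 45 = 449, q_3 = 4*9 + 4 = 40.
Check: 449^2 - 126*40^2 = 201601 - 201600 = 1, so (x, y) = (449, 40) solves the equation, and by the theorem it is the least positive solution.

(x, y) = (449, 40)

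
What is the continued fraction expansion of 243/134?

[1; 1, 4, 2, 1, 3, 2]

Run the Euclidean algorithm on 243 and 134; the successive quotients are the partial quotients a_0, a_1, ... (each step inverts the fractional part left over by the previous one):
  243 = 1*134 + 109, so a_0 = 1.
  134 = 1*109 + 25, so a_1 = 1.
  109 = 4*25 + 9, so a_2 = 4.
  25 = 2*9 + 7, so a_3 = 2.
  9 = 1*7 + 2, so a_4 = 1.
  7 = 3*2 + 1, so a_5 = 3.
  2 = 2*1 + 0, so a_6 = 2.
The remainder reaches 0 after 7 divisions, so the expansion has 7 partial quotients, read off in order.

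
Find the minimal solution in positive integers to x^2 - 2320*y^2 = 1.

(x, y) = (289, 6)

First expand sqrt(2320) as a continued fraction. With x_i = (sqrt(2320) + m_i)/d_i and (m_0, d_0) = (0, 1): a_0 = floor(sqrt(2320)) = 48, since 48^2 = 2304 <= 2320 < 2401 = 49^2.
Iterate m_{i+1} = d_i*a_i - m_i, d_{i+1} = (2320 - m_{i+1}^2)/d_i, a_{i+1} = floor((a_0 + m_{i+1})/d_{i+1}):
  m_1 = 1*48 - 0 = 48, d_1 = (2320 - 48^2)/1 = 16/1 = 16, a_1 = floor((48 + 48)/16) = 6.
  m_2 = 16*6 - 48 = 48, d_2 = (2320 - 48^2)/16 = 16/16 = 1, a_2 = floor((48 + 48)/1) = 96.
  m_3 = 1*96 - 48 = 48, d_3 = (2320 - 48^2)/1 = 16/1 = 16: (m_3, d_3) = (m_1, d_1) = (48, 16), so from here the quotients repeat a_1, a_2; the period length is 2.
So sqrt(2320) = [48; (6, 96)] with period length k = 2.
k is even, so the fundamental solution of x^2 - 2320y^2 = 1 is (p_{k-1}, q_{k-1}) = (p_1, q_1); compute convergents through index 1.
Convergents (p_i = a_i*p_{i-1} + p_{i-2}, q_i = a_i*q_{i-1} + q_{i-2} with p_{-2}=0, p_{-1}=1, q_{-2}=1, q_{-1}=0):
  i=0: a_0=48, p_0 = 48*1 + 0 = 48, q_0 = 48*0 + 1 = 1.
  i=1: a_1=6, p_1 = 6*48 + 1 = 289, q_1 = 6*1 + 0 = 6.
Check: 289^2 - 2320*6^2 = 83521 - 83520 = 1, so (x, y) = (289, 6) solves the equation, and by the theorem it is the least positive solution.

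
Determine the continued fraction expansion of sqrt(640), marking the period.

[25; (3, 2, 1, 4, 1, 11, 1, 4, 1, 2, 3, 50)]

Write x_i = (sqrt(640) + m_i)/d_i with (m_0, d_0) = (0, 1). a_0 = floor(sqrt(640)) = 25, since 25^2 = 625 <= 640 < 676 = 26^2.
Iterate m_{i+1} = d_i*a_i - m_i, d_{i+1} = (640 - m_{i+1}^2)/d_i, a_{i+1} = floor((a_0 + m_{i+1})/d_{i+1}):
  m_1 = 1*25 - 0 = 25, d_1 = (640 - 25^2)/1 = 15/1 = 15, a_1 = floor((25 + 25)/15) = 3.
  m_2 = 15*3 - 25 = 20, d_2 = (640 - 20^2)/15 = 240/15 = 16, a_2 = floor((25 + 20)/16) = 2.
  m_3 = 16*2 - 20 = 12, d_3 = (640 - 12^2)/16 = 496/16 = 31, a_3 = floor((25 + 12)/31) = 1.
  m_4 = 31*1 - 12 = 19, d_4 = (640 - 19^2)/31 = 279/31 = 9, a_4 = floor((25 + 19)/9) = 4.
  m_5 = 9*4 - 19 = 17, d_5 = (640 - 17^2)/9 = 351/9 = 39, a_5 = floor((25 + 17)/39) = 1.
  m_6 = 39*1 - 17 = 22, d_6 = (640 - 22^2)/39 = 156/39 = 4, a_6 = floor((25 + 22)/4) = 11.
  m_7 = 4*11 - 22 = 22, d_7 = (640 - 22^2)/4 = 156/4 = 39, a_7 = floor((25 + 22)/39) = 1.
  m_8 = 39*1 - 22 = 17, d_8 = (640 - 17^2)/39 = 351/39 = 9, a_8 = floor((25 + 17)/9) = 4.
  m_9 = 9*4 - 17 = 19, d_9 = (640 - 19^2)/9 = 279/9 = 31, a_9 = floor((25 + 19)/31) = 1.
  m_10 = 31*1 - 19 = 12, d_10 = (640 - 12^2)/31 = 496/31 = 16, a_10 = floor((25 + 12)/16) = 2.
  m_11 = 16*2 - 12 = 20, d_11 = (640 - 20^2)/16 = 240/16 = 15, a_11 = floor((25 + 20)/15) = 3.
  m_12 = 15*3 - 20 = 25, d_12 = (640 - 25^2)/15 = 15/15 = 1, a_12 = floor((25 + 25)/1) = 50.
  m_13 = 1*50 - 25 = 25, d_13 = (640 - 25^2)/1 = 15/1 = 15: (m_13, d_13) = (m_1, d_1) = (25, 15), so from here the quotients repeat a_1, ..., a_12; the period length is 12.
Hence the expansion of sqrt(640) is a_0 = 25 followed by the repeating block 3, 2, 1, 4, 1, 11, 1, 4, 1, 2, 3, 50 (period 12).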